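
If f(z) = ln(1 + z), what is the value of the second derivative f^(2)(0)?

-1

Apply the Taylor formula c_k = f^(k)(a)/k!.
From the series, [z^2] f = -1/2; multiply by 2! = 2 to get -1.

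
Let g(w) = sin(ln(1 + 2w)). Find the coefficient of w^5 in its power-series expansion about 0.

Let u equal the inner series; expand the outer function in u and truncate.
[w^0] = 0;  [w^1] = 2;  [w^2] = -2;  [w^3] = 4/3;  [w^4] = 0;  [w^5] = -8/3.
So c_5 = g^(5)(0)/5! = -8/3.

-8/3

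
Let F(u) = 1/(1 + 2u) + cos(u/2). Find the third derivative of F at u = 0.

-48

Combine the two series term by term.
The coefficient of u^3 in the expansion is -8, so F′′′(0) = 3! * (-8) = -48.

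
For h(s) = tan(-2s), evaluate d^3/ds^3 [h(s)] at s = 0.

The coefficient of s^3 in the expansion is -8/3, so h′′′(0) = 3! * (-8/3) = -16.

-16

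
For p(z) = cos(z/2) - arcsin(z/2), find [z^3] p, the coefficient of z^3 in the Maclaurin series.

Expand each term separately and add.
[z^0] = 1;  [z^1] = -1/2;  [z^2] = -1/8;  [z^3] = -1/48.

-1/48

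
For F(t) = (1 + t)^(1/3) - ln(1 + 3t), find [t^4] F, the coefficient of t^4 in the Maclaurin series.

Add the two expansions coefficient-wise.
F(0) = 1
F′(0) = -8/3
F′′(0) = 79/9
F′′′(0) = -1448/27
F^(4)(0) = 39286/81

19643/972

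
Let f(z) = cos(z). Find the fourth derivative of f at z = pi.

-1

From the series, [(z - pi)^4] f = -1/24; multiply by 4! = 24 to get -1.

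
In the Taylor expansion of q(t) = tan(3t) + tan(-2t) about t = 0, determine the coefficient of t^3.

19/3

Add the two expansions coefficient-wise.
q(0) = 0
q′(0) = 1
q′′(0) = 0
q′′′(0) = 38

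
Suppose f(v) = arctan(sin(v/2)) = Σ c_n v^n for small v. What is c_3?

-1/16

Substitute the inner expansion into the outer series and collect powers.
f(0) = 0
f′(0) = 1/2
f′′(0) = 0
f′′′(0) = -3/8
Then c_k = f^(k)(0)/k! gives each Taylor coefficient.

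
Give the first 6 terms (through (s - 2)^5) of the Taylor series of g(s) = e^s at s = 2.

[(s - 2)^0] = e^(2);  [(s - 2)^1] = e^(2);  [(s - 2)^2] = e^(2)/2;  [(s - 2)^3] = e^(2)/6;  [(s - 2)^4] = e^(2)/24;  [(s - 2)^5] = e^(2)/120.

(s - 2)^5*e^(2)/120 + (s - 2)^4*e^(2)/24 + (s - 2)^3*e^(2)/6 + (s - 2)^2*e^(2)/2 + (s - 2)*e^(2) + e^(2)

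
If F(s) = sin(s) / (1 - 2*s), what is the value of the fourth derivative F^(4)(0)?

184

Use 1/(1 - r) = Σ r^k on the denominator, then take the Cauchy product.
From the series, [s^4] F = 23/3; multiply by 4! = 24 to get 184.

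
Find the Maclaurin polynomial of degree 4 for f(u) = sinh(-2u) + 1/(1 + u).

Add the two expansions coefficient-wise.

u^4 - 7*u^3/3 + u^2 - 3*u + 1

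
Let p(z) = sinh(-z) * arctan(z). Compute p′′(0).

Take the Cauchy product of the two expansions.
From the series, [z^2] p = -1; multiply by 2! = 2 to get -2.

-2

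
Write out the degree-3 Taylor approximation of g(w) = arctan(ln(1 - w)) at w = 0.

-w^2/2 - w

Plug the Maclaurin series of the inner function into that of the outer and collect terms.
g(0) = 0
g′(0) = -1
g′′(0) = -1
g′′′(0) = 0
The Taylor polynomial is Σ g^(k)(0)/k! · w^k.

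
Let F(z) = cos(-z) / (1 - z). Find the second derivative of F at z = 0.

1

Expand 1/(denominator) as a geometric series and multiply by the numerator's series.
The coefficient of z^2 in the expansion is 1/2, so F′′(0) = 2! * (1/2) = 1.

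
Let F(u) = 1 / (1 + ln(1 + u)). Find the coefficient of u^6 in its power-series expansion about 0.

3289/360

Use the geometric series for the reciprocal, then substitute.
F(0) = 1
F′(0) = -1
F′′(0) = 3
F′′′(0) = -14
F^(4)(0) = 88
F^(5)(0) = -694
F^(6)(0) = 6578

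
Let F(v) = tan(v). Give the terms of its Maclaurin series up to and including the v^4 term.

v^3/3 + v

F(0) = 0
F′(0) = 1
F′′(0) = 0
F′′′(0) = 2
F^(4)(0) = 0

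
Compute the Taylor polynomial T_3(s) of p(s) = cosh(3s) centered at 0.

p(0) = 1
p′(0) = 0
p′′(0) = 9
p′′′(0) = 0
Then c_k = p^(k)(0)/k! gives each Taylor coefficient.

9*s^2/2 + 1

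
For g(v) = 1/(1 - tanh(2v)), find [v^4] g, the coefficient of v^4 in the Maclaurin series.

Let u equal the inner series; expand the outer function in u and truncate.
g(0) = 1
g′(0) = 2
g′′(0) = 8
g′′′(0) = 32
g^(4)(0) = 128
So c_4 = g^(4)(0)/4! = 16/3.

16/3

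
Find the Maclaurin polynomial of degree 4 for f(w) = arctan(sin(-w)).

Let u equal the inner series; expand the outer function in u and truncate.
[w^0] = 0;  [w^1] = -1;  [w^2] = 0;  [w^3] = 1/2;  [w^4] = 0.

w^3/2 - w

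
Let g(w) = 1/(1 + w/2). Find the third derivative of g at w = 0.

-3/4

The coefficient of w^3 in the expansion is -1/8, so g′′′(0) = 3! * (-1/8) = -3/4.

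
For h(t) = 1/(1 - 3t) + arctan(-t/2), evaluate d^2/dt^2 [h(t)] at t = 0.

Add the two expansions coefficient-wise.
The coefficient of t^2 in the expansion is 9, so h′′(0) = 2! * (9) = 18.

18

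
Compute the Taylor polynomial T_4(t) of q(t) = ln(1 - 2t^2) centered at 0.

-2*t^4 - 2*t^2

q(0) = 0
q′(0) = 0
q′′(0) = -4
q′′′(0) = 0
q^(4)(0) = -48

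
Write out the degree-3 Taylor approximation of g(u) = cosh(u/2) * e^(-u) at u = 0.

Multiply the two series term by term and collect like powers.
g(0) = 1
g′(0) = -1
g′′(0) = 5/4
g′′′(0) = -7/4

-7*u^3/24 + 5*u^2/8 - u + 1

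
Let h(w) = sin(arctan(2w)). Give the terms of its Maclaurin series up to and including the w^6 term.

Substitute the inner expansion into the outer series and collect powers.
h(0) = 0
h′(0) = 2
h′′(0) = 0
h′′′(0) = -24
h^(4)(0) = 0
h^(5)(0) = 1440
h^(6)(0) = 0

12*w^5 - 4*w^3 + 2*w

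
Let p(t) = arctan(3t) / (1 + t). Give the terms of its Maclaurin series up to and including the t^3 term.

Expand each factor separately, then convolve coefficients.

-6*t^3 - 3*t^2 + 3*t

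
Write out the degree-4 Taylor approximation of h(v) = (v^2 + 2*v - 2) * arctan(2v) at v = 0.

Distribute the polynomial across the series and collect like powers.
[v^0] = 0;  [v^1] = -4;  [v^2] = 4;  [v^3] = 22/3;  [v^4] = -16/3.

-16*v^4/3 + 22*v^3/3 + 4*v^2 - 4*v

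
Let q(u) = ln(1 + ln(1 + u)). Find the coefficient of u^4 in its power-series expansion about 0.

Substitute the inner expansion into the outer series and collect powers.
q(0) = 0
q′(0) = 1
q′′(0) = -2
q′′′(0) = 7
q^(4)(0) = -35
Then c_k = q^(k)(0)/k! gives each Taylor coefficient.

-35/24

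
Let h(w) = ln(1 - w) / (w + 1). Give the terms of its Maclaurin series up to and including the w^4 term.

7*w^4/12 - 5*w^3/6 + w^2/2 - w

Use 1/(1 - r) = Σ r^k on the denominator, then take the Cauchy product.
h(0) = 0
h′(0) = -1
h′′(0) = 1
h′′′(0) = -5
h^(4)(0) = 14
Then c_k = h^(k)(0)/k! gives each Taylor coefficient.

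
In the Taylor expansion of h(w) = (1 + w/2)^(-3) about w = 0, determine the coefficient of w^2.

3/2

h(0) = 1
h′(0) = -3/2
h′′(0) = 3
So c_2 = h′′(0)/2! = 3/2.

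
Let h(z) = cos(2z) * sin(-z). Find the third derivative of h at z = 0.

13

Expand each factor separately, then convolve coefficients.
From the series, [z^3] h = 13/6; multiply by 3! = 6 to get 13.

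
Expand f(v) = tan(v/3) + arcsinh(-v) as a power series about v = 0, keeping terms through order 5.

Add the two expansions coefficient-wise.
f(0) = 0
f′(0) = -2/3
f′′(0) = 0
f′′′(0) = 29/27
f^(4)(0) = 0
f^(5)(0) = -2171/243

-2171*v^5/29160 + 29*v^3/162 - 2*v/3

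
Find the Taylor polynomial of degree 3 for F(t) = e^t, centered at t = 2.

(t - 2)^3*e^(2)/6 + (t - 2)^2*e^(2)/2 + (t - 2)*e^(2) + e^(2)

F(2) = e^(2)
F′(2) = e^(2)
F′′(2) = e^(2)
F′′′(2) = e^(2)
The Taylor polynomial is Σ F^(k)(2)/k! · (t - 2)^k.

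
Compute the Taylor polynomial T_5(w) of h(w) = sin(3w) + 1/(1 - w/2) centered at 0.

Combine the two series term by term.
[w^0] = 1;  [w^1] = 7/2;  [w^2] = 1/4;  [w^3] = -35/8;  [w^4] = 1/16;  [w^5] = 329/160.

329*w^5/160 + w^4/16 - 35*w^3/8 + w^2/4 + 7*w/2 + 1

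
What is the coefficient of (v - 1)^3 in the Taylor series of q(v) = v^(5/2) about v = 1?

5/16

q(1) = 1
q′(1) = 5/2
q′′(1) = 15/4
q′′′(1) = 15/8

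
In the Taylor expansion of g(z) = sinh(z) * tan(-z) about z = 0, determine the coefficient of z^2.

Expand each factor separately, then convolve coefficients.
[z^0] = 0;  [z^1] = 0;  [z^2] = -1.
So c_2 = g′′(0)/2! = -1.

-1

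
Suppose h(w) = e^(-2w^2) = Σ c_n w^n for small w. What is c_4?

Apply the Taylor formula c_k = f^(k)(a)/k!.
[w^0] = 1;  [w^1] = 0;  [w^2] = -2;  [w^3] = 0;  [w^4] = 2.
So c_4 = h^(4)(0)/4! = 2.

2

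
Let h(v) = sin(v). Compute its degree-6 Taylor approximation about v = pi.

-(v - pi)^5/120 + (v - pi)^3/6 - (v - pi)

Apply the Taylor formula c_k = f^(k)(a)/k!.
h(pi) = 0
h′(pi) = -1
h′′(pi) = 0
h′′′(pi) = 1
h^(4)(pi) = 0
h^(5)(pi) = -1
h^(6)(pi) = 0
Dividing each by k! gives the coefficients c_0, ..., c_6.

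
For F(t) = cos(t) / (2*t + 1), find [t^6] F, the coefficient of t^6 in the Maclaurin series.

Expand 1/(denominator) as a geometric series and multiply by the numerator's series.
[t^0] = 1;  [t^1] = -2;  [t^2] = 7/2;  [t^3] = -7;  [t^4] = 337/24;  [t^5] = -337/12;  [t^6] = 40439/720.

40439/720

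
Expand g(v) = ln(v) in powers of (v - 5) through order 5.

g(5) = ln(5)
g′(5) = 1/5
g′′(5) = -1/25
g′′′(5) = 2/125
g^(4)(5) = -6/625
g^(5)(5) = 24/3125
The Taylor polynomial is Σ g^(k)(5)/k! · (v - 5)^k.

(v - 5)^5/15625 - (v - 5)^4/2500 + (v - 5)^3/375 - (v - 5)^2/50 + (v - 5)/5 + ln(5)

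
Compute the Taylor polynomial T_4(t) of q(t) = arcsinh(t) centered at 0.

Differentiate repeatedly and evaluate at the center.
q(0) = 0
q′(0) = 1
q′′(0) = 0
q′′′(0) = -1
q^(4)(0) = 0

-t^3/6 + t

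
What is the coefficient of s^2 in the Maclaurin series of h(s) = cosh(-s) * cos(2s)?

Expand each factor separately, then convolve coefficients.
h(0) = 1
h′(0) = 0
h′′(0) = -3

-3/2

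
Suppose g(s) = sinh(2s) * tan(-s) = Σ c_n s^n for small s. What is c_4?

-2

Take the Cauchy product of the two expansions.
g(0) = 0
g′(0) = 0
g′′(0) = -4
g′′′(0) = 0
g^(4)(0) = -48
So c_4 = g^(4)(0)/4! = -2.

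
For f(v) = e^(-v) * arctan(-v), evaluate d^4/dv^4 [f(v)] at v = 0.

-4

Expand each factor separately, then convolve coefficients.
From the series, [v^4] f = -1/6; multiply by 4! = 24 to get -4.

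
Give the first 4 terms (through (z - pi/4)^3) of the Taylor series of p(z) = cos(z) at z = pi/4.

p(pi/4) = sqrt(2)/2
p′(pi/4) = -sqrt(2)/2
p′′(pi/4) = -sqrt(2)/2
p′′′(pi/4) = sqrt(2)/2
The Taylor polynomial is Σ p^(k)(pi/4)/k! · (z - pi/4)^k.

sqrt(2)*(z - pi/4)^3/12 - sqrt(2)*(z - pi/4)^2/4 - sqrt(2)*(z - pi/4)/2 + sqrt(2)/2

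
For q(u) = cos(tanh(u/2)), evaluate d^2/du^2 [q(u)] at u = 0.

-1/4

Let u equal the inner series; expand the outer function in u and truncate.
The coefficient of u^2 in the expansion is -1/8, so q′′(0) = 2! * (-1/8) = -1/4.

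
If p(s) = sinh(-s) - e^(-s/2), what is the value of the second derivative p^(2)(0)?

Combine the two series term by term.
From the series, [s^2] p = -1/8; multiply by 2! = 2 to get -1/4.

-1/4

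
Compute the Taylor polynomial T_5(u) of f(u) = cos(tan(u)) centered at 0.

Plug the Maclaurin series of the inner function into that of the outer and collect terms.
[u^0] = 1;  [u^1] = 0;  [u^2] = -1/2;  [u^3] = 0;  [u^4] = -7/24;  [u^5] = 0.

-7*u^4/24 - u^2/2 + 1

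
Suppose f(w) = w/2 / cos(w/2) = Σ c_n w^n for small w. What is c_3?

Divide the numerator series by the denominator series (power-series long division).

1/16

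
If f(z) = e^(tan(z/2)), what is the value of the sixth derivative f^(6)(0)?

Let u equal the inner series; expand the outer function in u and truncate.
The coefficient of z^6 in the expansion is 59/15360, so f^(6)(0) = 6! * (59/15360) = 177/64.

177/64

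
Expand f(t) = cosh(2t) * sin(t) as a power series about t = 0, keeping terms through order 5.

Expand each factor separately, then convolve coefficients.

41*t^5/120 + 11*t^3/6 + t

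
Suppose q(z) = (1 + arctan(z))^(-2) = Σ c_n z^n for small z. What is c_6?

Plug the Maclaurin series of the inner function into that of the outer and collect terms.
q(0) = 1
q′(0) = -2
q′′(0) = 6
q′′′(0) = -20
q^(4)(0) = 72
q^(5)(0) = -288
q^(6)(0) = 1344
So c_6 = q^(6)(0)/6! = 28/15.

28/15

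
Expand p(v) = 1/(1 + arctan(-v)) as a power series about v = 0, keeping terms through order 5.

Compose series: expand the inner function first, then feed it into the outer expansion.
[v^0] = 1;  [v^1] = 1;  [v^2] = 1;  [v^3] = 2/3;  [v^4] = 1/3;  [v^5] = 1/5.

v^5/5 + v^4/3 + 2*v^3/3 + v^2 + v + 1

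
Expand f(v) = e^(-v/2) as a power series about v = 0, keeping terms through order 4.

v^4/384 - v^3/48 + v^2/8 - v/2 + 1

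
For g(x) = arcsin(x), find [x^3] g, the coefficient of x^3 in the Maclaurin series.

1/6

[x^0] = 0;  [x^1] = 1;  [x^2] = 0;  [x^3] = 1/6.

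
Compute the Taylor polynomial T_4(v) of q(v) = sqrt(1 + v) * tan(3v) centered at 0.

75*v^4/16 + 69*v^3/8 + 3*v^2/2 + 3*v

Expand each factor separately, then convolve coefficients.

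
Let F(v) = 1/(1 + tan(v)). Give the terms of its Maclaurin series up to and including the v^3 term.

-4*v^3/3 + v^2 - v + 1

Compose series: expand the inner function first, then feed it into the outer expansion.
F(0) = 1
F′(0) = -1
F′′(0) = 2
F′′′(0) = -8
The Taylor polynomial is Σ F^(k)(0)/k! · v^k.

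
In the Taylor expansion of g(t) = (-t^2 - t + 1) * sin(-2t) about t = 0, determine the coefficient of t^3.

Shift and add copies of the series according to the polynomial's terms.
g(0) = 0
g′(0) = -2
g′′(0) = 4
g′′′(0) = 20

10/3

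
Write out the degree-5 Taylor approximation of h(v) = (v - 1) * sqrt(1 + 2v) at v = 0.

-3*v^5/2 + 9*v^4/8 - v^3 + 3*v^2/2 - 1

Distribute the polynomial across the series and collect like powers.
h(0) = -1
h′(0) = 0
h′′(0) = 3
h′′′(0) = -6
h^(4)(0) = 27
h^(5)(0) = -180
Dividing each by k! gives the coefficients c_0, ..., c_5.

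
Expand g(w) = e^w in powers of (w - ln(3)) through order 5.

Use the known series and substitute for the argument.
g(ln(3)) = 3
g′(ln(3)) = 3
g′′(ln(3)) = 3
g′′′(ln(3)) = 3
g^(4)(ln(3)) = 3
g^(5)(ln(3)) = 3

(w - ln(3))^5/40 + (w - ln(3))^4/8 + (w - ln(3))^3/2 + 3*(w - ln(3))^2/2 + 3*(w - ln(3)) + 3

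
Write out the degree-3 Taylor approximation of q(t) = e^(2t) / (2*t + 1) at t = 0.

Multiply the numerator's expansion by the denominator's geometric series.
q(0) = 1
q′(0) = 0
q′′(0) = 4
q′′′(0) = -16

-8*t^3/3 + 2*t^2 + 1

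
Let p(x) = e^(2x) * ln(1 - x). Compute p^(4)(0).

Expand each factor separately, then convolve coefficients.
From the series, [x^4] p = -13/4; multiply by 4! = 24 to get -78.

-78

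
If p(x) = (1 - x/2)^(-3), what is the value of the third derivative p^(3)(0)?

15/2

Differentiate repeatedly and evaluate at the center.
From the series, [x^3] p = 5/4; multiply by 3! = 6 to get 15/2.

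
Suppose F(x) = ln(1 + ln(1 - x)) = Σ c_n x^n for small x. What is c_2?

Substitute the inner expansion into the outer series and collect powers.
[x^0] = 0;  [x^1] = -1;  [x^2] = -1.
So c_2 = F′′(0)/2! = -1.

-1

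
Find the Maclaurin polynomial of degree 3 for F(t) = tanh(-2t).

8*t^3/3 - 2*t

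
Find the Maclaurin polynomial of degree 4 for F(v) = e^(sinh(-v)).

Substitute the inner expansion into the outer series and collect powers.
F(0) = 1
F′(0) = -1
F′′(0) = 1
F′′′(0) = -2
F^(4)(0) = 5
Dividing each by k! gives the coefficients c_0, ..., c_4.

5*v^4/24 - v^3/3 + v^2/2 - v + 1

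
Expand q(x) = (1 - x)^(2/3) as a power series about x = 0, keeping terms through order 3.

[x^0] = 1;  [x^1] = -2/3;  [x^2] = -1/9;  [x^3] = -4/81.

-4*x^3/81 - x^2/9 - 2*x/3 + 1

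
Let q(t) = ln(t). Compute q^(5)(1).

The coefficient of (t - 1)^5 in the expansion is 1/5, so q^(5)(1) = 5! * (1/5) = 24.

24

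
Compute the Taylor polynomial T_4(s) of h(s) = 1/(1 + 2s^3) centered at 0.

Compute the successive derivatives at the expansion point and divide by k!.
h(0) = 1
h′(0) = 0
h′′(0) = 0
h′′′(0) = -12
h^(4)(0) = 0

1 - 2*s^3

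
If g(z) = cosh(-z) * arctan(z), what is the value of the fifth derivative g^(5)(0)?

Expand each factor separately, then convolve coefficients.
From the series, [z^5] g = 3/40; multiply by 5! = 120 to get 9.

9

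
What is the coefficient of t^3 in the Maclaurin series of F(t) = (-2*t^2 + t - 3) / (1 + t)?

6

Shift and add copies of the series according to the polynomial's terms.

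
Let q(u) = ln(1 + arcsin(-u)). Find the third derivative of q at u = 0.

-3

Substitute the inner expansion into the outer series and collect powers.
The coefficient of u^3 in the expansion is -1/2, so q′′′(0) = 3! * (-1/2) = -3.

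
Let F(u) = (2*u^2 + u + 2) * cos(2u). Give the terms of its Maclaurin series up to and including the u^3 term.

Shift and add copies of the series according to the polynomial's terms.
[u^0] = 2;  [u^1] = 1;  [u^2] = -2;  [u^3] = -2.

-2*u^3 - 2*u^2 + u + 2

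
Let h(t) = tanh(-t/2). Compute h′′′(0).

The coefficient of t^3 in the expansion is 1/24, so h′′′(0) = 3! * (1/24) = 1/4.

1/4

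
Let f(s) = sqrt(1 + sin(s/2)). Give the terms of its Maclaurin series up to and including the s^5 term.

s^5/122880 + s^4/6144 - s^3/384 - s^2/32 + s/4 + 1

Substitute the inner expansion into the outer series and collect powers.
f(0) = 1
f′(0) = 1/4
f′′(0) = -1/16
f′′′(0) = -1/64
f^(4)(0) = 1/256
f^(5)(0) = 1/1024
Dividing each by k! gives the coefficients c_0, ..., c_5.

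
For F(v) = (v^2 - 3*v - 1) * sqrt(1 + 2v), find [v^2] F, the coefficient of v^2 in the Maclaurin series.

-3/2

Distribute the polynomial across the series and collect like powers.
[v^0] = -1;  [v^1] = -4;  [v^2] = -3/2.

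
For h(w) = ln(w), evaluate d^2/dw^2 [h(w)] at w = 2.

The coefficient of (w - 2)^2 in the expansion is -1/8, so h′′(2) = 2! * (-1/8) = -1/4.

-1/4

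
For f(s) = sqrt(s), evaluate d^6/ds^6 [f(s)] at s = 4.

Differentiate repeatedly and evaluate at the center.
From the series, [(s - 4)^6] f = -21/2097152; multiply by 6! = 720 to get -945/131072.

-945/131072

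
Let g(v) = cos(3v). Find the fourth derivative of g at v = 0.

From the series, [v^4] g = 27/8; multiply by 4! = 24 to get 81.

81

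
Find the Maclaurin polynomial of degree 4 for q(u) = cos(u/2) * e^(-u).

-7*u^4/384 - u^3/24 + 3*u^2/8 - u + 1

Write out both Maclaurin series and multiply, keeping only the needed powers.
q(0) = 1
q′(0) = -1
q′′(0) = 3/4
q′′′(0) = -1/4
q^(4)(0) = -7/16
The Taylor polynomial is Σ q^(k)(0)/k! · u^k.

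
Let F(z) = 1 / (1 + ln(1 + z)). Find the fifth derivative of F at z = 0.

Write 1/(1+u) = 1 - u + u^2 - u^3 + ... and substitute the series for u.
The coefficient of z^5 in the expansion is -347/60, so F^(5)(0) = 5! * (-347/60) = -694.

-694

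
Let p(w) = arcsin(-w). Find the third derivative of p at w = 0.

-1

The coefficient of w^3 in the expansion is -1/6, so p′′′(0) = 3! * (-1/6) = -1.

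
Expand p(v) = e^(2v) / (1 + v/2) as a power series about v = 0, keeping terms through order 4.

5*v^4/16 + 17*v^3/24 + 5*v^2/4 + 3*v/2 + 1

Write out both Maclaurin series and multiply, keeping only the needed powers.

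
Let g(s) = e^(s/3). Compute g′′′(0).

The coefficient of s^3 in the expansion is 1/162, so g′′′(0) = 3! * (1/162) = 1/27.

1/27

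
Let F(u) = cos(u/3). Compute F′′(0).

From the series, [u^2] F = -1/18; multiply by 2! = 2 to get -1/9.

-1/9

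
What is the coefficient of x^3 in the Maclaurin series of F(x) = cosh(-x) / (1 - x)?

Take the Cauchy product of the two expansions.
F(0) = 1
F′(0) = 1
F′′(0) = 3
F′′′(0) = 9
Dividing each by k! gives the coefficients c_0, ..., c_3.

3/2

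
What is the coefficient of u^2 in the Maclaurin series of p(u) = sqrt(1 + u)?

-1/8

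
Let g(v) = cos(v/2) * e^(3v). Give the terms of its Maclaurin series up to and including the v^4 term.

1081*v^4/384 + 33*v^3/8 + 35*v^2/8 + 3*v + 1

Multiply the two series term by term and collect like powers.
g(0) = 1
g′(0) = 3
g′′(0) = 35/4
g′′′(0) = 99/4
g^(4)(0) = 1081/16
Then c_k = g^(k)(0)/k! gives each Taylor coefficient.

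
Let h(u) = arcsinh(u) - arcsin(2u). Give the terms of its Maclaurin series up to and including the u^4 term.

-3*u^3/2 - u

Add the two expansions coefficient-wise.
h(0) = 0
h′(0) = -1
h′′(0) = 0
h′′′(0) = -9
h^(4)(0) = 0
The Taylor polynomial is Σ h^(k)(0)/k! · u^k.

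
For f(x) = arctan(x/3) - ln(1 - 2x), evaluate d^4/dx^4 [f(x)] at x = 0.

96

Combine the two series term by term.
From the series, [x^4] f = 4; multiply by 4! = 24 to get 96.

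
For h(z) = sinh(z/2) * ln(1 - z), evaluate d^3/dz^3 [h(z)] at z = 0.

Expand each factor separately, then convolve coefficients.
From the series, [z^3] h = -1/4; multiply by 3! = 6 to get -3/2.

-3/2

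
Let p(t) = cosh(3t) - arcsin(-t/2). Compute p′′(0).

9

Expand each term separately and add.
The coefficient of t^2 in the expansion is 9/2, so p′′(0) = 2! * (9/2) = 9.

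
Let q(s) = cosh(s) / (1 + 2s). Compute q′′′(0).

-54

Multiply the two series term by term and collect like powers.
The coefficient of s^3 in the expansion is -9, so q′′′(0) = 3! * (-9) = -54.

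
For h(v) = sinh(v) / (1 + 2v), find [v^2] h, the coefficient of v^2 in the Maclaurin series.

Write out both Maclaurin series and multiply, keeping only the needed powers.
So c_2 = h′′(0)/2! = -2.

-2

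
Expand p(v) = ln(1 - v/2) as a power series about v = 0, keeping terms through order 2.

-v^2/8 - v/2

Apply the Taylor formula c_k = f^(k)(a)/k!.
p(0) = 0
p′(0) = -1/2
p′′(0) = -1/4
Then c_k = p^(k)(0)/k! gives each Taylor coefficient.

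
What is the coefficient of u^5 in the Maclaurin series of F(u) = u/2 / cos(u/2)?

5/768

Write the quotient as an unknown series and match coefficients against numerator = denominator · series.
F(0) = 0
F′(0) = 1/2
F′′(0) = 0
F′′′(0) = 3/8
F^(4)(0) = 0
F^(5)(0) = 25/32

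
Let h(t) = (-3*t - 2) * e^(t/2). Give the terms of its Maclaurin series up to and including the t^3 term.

-5*t^3/12 - 7*t^2/4 - 4*t - 2

Shift and add copies of the series according to the polynomial's terms.
h(0) = -2
h′(0) = -4
h′′(0) = -7/2
h′′′(0) = -5/2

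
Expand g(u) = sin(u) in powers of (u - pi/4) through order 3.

-sqrt(2)*(u - pi/4)^3/12 - sqrt(2)*(u - pi/4)^2/4 + sqrt(2)*(u - pi/4)/2 + sqrt(2)/2

Differentiate repeatedly and evaluate at the center.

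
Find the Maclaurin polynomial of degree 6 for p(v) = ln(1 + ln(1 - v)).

Substitute the inner expansion into the outer series and collect powers.
[v^0] = 0;  [v^1] = -1;  [v^2] = -1;  [v^3] = -7/6;  [v^4] = -35/24;  [v^5] = -19/10;  [v^6] = -917/360.

-917*v^6/360 - 19*v^5/10 - 35*v^4/24 - 7*v^3/6 - v^2 - v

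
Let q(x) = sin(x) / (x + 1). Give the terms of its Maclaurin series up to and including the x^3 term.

5*x^3/6 - x^2 + x

Expand 1/(denominator) as a geometric series and multiply by the numerator's series.
q(0) = 0
q′(0) = 1
q′′(0) = -2
q′′′(0) = 5
Dividing each by k! gives the coefficients c_0, ..., c_3.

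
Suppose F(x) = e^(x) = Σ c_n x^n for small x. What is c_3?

1/6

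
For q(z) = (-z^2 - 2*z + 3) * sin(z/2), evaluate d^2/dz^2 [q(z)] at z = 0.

Distribute the polynomial across the series and collect like powers.
The coefficient of z^2 in the expansion is -1, so q′′(0) = 2! * (-1) = -2.

-2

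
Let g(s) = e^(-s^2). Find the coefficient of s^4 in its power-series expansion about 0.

g(0) = 1
g′(0) = 0
g′′(0) = -2
g′′′(0) = 0
g^(4)(0) = 12
So c_4 = g^(4)(0)/4! = 1/2.

1/2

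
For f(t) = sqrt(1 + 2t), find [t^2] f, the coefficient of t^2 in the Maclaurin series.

Use the known series and substitute for the argument.
[t^0] = 1;  [t^1] = 1;  [t^2] = -1/2.

-1/2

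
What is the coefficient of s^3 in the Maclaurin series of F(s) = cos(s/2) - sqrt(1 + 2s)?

-1/2

Expand each term separately and add.
F(0) = 0
F′(0) = -1
F′′(0) = 3/4
F′′′(0) = -3
The Taylor polynomial is Σ F^(k)(0)/k! · s^k.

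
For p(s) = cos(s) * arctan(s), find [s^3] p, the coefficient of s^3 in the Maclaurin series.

Take the Cauchy product of the two expansions.

-5/6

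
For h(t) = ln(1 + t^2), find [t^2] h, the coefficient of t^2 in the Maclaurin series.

h(0) = 0
h′(0) = 0
h′′(0) = 2

1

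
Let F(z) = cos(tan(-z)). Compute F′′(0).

-1

Plug the Maclaurin series of the inner function into that of the outer and collect terms.
The coefficient of z^2 in the expansion is -1/2, so F′′(0) = 2! * (-1/2) = -1.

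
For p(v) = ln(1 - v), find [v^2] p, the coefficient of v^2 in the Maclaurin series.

-1/2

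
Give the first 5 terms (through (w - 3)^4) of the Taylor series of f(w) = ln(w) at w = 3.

f(3) = ln(3)
f′(3) = 1/3
f′′(3) = -1/9
f′′′(3) = 2/27
f^(4)(3) = -2/27
The Taylor polynomial is Σ f^(k)(3)/k! · (w - 3)^k.

-(w - 3)^4/324 + (w - 3)^3/81 - (w - 3)^2/18 + (w - 3)/3 + ln(3)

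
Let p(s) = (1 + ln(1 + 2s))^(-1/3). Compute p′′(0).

Substitute the inner expansion into the outer series and collect powers.
The coefficient of s^2 in the expansion is 14/9, so p′′(0) = 2! * (14/9) = 28/9.

28/9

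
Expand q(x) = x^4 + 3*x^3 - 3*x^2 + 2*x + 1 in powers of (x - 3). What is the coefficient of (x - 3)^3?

q(3) = 142
q′(3) = 173
q′′(3) = 156
q′′′(3) = 90
The Taylor polynomial is Σ q^(k)(3)/k! · (x - 3)^k.

15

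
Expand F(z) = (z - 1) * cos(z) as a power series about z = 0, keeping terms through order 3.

Distribute the polynomial across the series and collect like powers.
[z^0] = -1;  [z^1] = 1;  [z^2] = 1/2;  [z^3] = -1/2.

-z^3/2 + z^2/2 + z - 1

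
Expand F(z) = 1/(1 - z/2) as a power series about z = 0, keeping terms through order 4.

F(0) = 1
F′(0) = 1/2
F′′(0) = 1/2
F′′′(0) = 3/4
F^(4)(0) = 3/2

z^4/16 + z^3/8 + z^2/4 + z/2 + 1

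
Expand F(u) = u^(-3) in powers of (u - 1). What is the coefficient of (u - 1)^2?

Compute the successive derivatives at the expansion point and divide by k!.
F(1) = 1
F′(1) = -3
F′′(1) = 12
So c_2 = F′′(1)/2! = 6.

6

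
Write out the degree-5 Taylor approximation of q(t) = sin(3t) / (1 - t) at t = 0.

21*t^5/40 - 3*t^4/2 - 3*t^3/2 + 3*t^2 + 3*t

Take the Cauchy product of the two expansions.
q(0) = 0
q′(0) = 3
q′′(0) = 6
q′′′(0) = -9
q^(4)(0) = -36
q^(5)(0) = 63
Dividing each by k! gives the coefficients c_0, ..., c_5.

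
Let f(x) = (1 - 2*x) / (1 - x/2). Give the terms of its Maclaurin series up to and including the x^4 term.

Distribute the polynomial across the series and collect like powers.
f(0) = 1
f′(0) = -3/2
f′′(0) = -3/2
f′′′(0) = -9/4
f^(4)(0) = -9/2

-3*x^4/16 - 3*x^3/8 - 3*x^2/4 - 3*x/2 + 1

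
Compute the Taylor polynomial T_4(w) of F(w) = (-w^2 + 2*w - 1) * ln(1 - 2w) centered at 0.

2*w^4/3 + 2*w^3/3 - 2*w^2 + 2*w

Shift and add copies of the series according to the polynomial's terms.
F(0) = 0
F′(0) = 2
F′′(0) = -4
F′′′(0) = 4
F^(4)(0) = 16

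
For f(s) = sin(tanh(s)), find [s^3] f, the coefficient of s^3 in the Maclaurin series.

Plug the Maclaurin series of the inner function into that of the outer and collect terms.
So c_3 = f′′′(0)/3! = -1/2.

-1/2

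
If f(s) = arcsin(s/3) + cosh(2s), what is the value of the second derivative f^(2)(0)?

Combine the two series term by term.
From the series, [s^2] f = 2; multiply by 2! = 2 to get 4.

4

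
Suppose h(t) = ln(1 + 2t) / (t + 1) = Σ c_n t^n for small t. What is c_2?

-4

Multiply the numerator's expansion by the denominator's geometric series.
h(0) = 0
h′(0) = 2
h′′(0) = -8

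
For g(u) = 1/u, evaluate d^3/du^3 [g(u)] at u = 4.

-3/128

The coefficient of (u - 4)^3 in the expansion is -1/256, so g′′′(4) = 3! * (-1/256) = -3/128.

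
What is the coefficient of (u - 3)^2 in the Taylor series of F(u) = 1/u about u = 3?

1/27

F(3) = 1/3
F′(3) = -1/9
F′′(3) = 2/27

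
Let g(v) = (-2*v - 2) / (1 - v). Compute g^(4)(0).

-96

Multiply each power in the prefactor through the base expansion.
The coefficient of v^4 in the expansion is -4, so g^(4)(0) = 4! * (-4) = -96.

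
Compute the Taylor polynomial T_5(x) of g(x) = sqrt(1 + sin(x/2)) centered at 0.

x^5/122880 + x^4/6144 - x^3/384 - x^2/32 + x/4 + 1

Let u equal the inner series; expand the outer function in u and truncate.
[x^0] = 1;  [x^1] = 1/4;  [x^2] = -1/32;  [x^3] = -1/384;  [x^4] = 1/6144;  [x^5] = 1/122880.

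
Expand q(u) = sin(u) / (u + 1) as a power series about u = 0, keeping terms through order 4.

-5*u^4/6 + 5*u^3/6 - u^2 + u

Multiply the numerator's expansion by the denominator's geometric series.
q(0) = 0
q′(0) = 1
q′′(0) = -2
q′′′(0) = 5
q^(4)(0) = -20
Dividing each by k! gives the coefficients c_0, ..., c_4.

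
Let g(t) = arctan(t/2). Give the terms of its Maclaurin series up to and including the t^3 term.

-t^3/24 + t/2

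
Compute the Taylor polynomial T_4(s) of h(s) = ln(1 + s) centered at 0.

-s^4/4 + s^3/3 - s^2/2 + s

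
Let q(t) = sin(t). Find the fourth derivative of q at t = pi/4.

sqrt(2)/2

From the series, [(t - pi/4)^4] q = sqrt(2)/48; multiply by 4! = 24 to get sqrt(2)/2.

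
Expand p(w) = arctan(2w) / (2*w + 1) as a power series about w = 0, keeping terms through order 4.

-32*w^4/3 + 16*w^3/3 - 4*w^2 + 2*w

Multiply the numerator's expansion by the denominator's geometric series.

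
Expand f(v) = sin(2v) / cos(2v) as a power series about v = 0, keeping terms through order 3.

8*v^3/3 + 2*v

Invert the denominator's series and multiply.
[v^0] = 0;  [v^1] = 2;  [v^2] = 0;  [v^3] = 8/3.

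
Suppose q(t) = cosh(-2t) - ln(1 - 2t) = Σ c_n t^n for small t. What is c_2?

4

Add the two expansions coefficient-wise.
q(0) = 1
q′(0) = 2
q′′(0) = 8
Dividing each by k! gives the coefficients c_0, ..., c_2.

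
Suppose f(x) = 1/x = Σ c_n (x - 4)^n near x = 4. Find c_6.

Apply the Taylor formula c_k = f^(k)(a)/k!.
f(4) = 1/4
f′(4) = -1/16
f′′(4) = 1/32
f′′′(4) = -3/128
f^(4)(4) = 3/128
f^(5)(4) = -15/512
f^(6)(4) = 45/1024
The Taylor polynomial is Σ f^(k)(4)/k! · (x - 4)^k.

1/16384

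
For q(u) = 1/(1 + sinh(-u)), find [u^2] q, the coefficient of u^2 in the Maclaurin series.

Plug the Maclaurin series of the inner function into that of the outer and collect terms.
[u^0] = 1;  [u^1] = 1;  [u^2] = 1.
So c_2 = q′′(0)/2! = 1.

1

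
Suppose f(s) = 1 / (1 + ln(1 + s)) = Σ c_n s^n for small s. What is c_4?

Write 1/(1+u) = 1 - u + u^2 - u^3 + ... and substitute the series for u.
f(0) = 1
f′(0) = -1
f′′(0) = 3
f′′′(0) = -14
f^(4)(0) = 88
The Taylor polynomial is Σ f^(k)(0)/k! · s^k.

11/3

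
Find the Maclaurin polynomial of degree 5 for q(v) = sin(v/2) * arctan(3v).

Write out both Maclaurin series and multiply, keeping only the needed powers.
q(0) = 0
q′(0) = 0
q′′(0) = 3
q′′′(0) = 0
q^(4)(0) = -219/2
q^(5)(0) = 0
Dividing each by k! gives the coefficients c_0, ..., c_5.

-73*v^4/16 + 3*v^2/2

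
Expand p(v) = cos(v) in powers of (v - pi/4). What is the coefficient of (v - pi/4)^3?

sqrt(2)/12

Compute the successive derivatives at the expansion point and divide by k!.
p(pi/4) = sqrt(2)/2
p′(pi/4) = -sqrt(2)/2
p′′(pi/4) = -sqrt(2)/2
p′′′(pi/4) = sqrt(2)/2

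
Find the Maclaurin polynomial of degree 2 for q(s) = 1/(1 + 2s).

Differentiate repeatedly and evaluate at the center.
q(0) = 1
q′(0) = -2
q′′(0) = 8

4*s^2 - 2*s + 1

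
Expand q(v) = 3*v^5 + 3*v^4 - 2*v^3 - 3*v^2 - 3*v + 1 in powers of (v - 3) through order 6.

3*(v - 3)^5 + 48*(v - 3)^4 + 304*(v - 3)^3 + 951*(v - 3)^2 + 1464*(v - 3) + 883

q(3) = 883
q′(3) = 1464
q′′(3) = 1902
q′′′(3) = 1824
q^(4)(3) = 1152
q^(5)(3) = 360
q^(6)(3) = 0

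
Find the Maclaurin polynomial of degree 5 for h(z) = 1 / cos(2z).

Invert the denominator's series and multiply.
[z^0] = 1;  [z^1] = 0;  [z^2] = 2;  [z^3] = 0;  [z^4] = 10/3;  [z^5] = 0.

10*z^4/3 + 2*z^2 + 1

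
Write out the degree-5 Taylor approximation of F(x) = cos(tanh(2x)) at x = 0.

6*x^4 - 2*x^2 + 1

Let u equal the inner series; expand the outer function in u and truncate.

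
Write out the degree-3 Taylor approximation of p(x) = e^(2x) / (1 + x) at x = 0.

Write out both Maclaurin series and multiply, keeping only the needed powers.
p(0) = 1
p′(0) = 1
p′′(0) = 2
p′′′(0) = 2
Then c_k = p^(k)(0)/k! gives each Taylor coefficient.

x^3/3 + x^2 + x + 1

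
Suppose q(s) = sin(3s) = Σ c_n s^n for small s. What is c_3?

-9/2

q(0) = 0
q′(0) = 3
q′′(0) = 0
q′′′(0) = -27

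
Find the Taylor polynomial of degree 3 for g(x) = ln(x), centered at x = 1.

(x - 1)^3/3 - (x - 1)^2/2 + (x - 1)

[(x - 1)^0] = 0;  [(x - 1)^1] = 1;  [(x - 1)^2] = -1/2;  [(x - 1)^3] = 1/3.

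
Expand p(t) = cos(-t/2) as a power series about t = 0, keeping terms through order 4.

t^4/384 - t^2/8 + 1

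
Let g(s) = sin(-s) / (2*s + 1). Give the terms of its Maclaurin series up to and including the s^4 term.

23*s^4/3 - 23*s^3/6 + 2*s^2 - s

Use 1/(1 - r) = Σ r^k on the denominator, then take the Cauchy product.
g(0) = 0
g′(0) = -1
g′′(0) = 4
g′′′(0) = -23
g^(4)(0) = 184
The Taylor polynomial is Σ g^(k)(0)/k! · s^k.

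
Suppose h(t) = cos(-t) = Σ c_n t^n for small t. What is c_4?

1/24

h(0) = 1
h′(0) = 0
h′′(0) = -1
h′′′(0) = 0
h^(4)(0) = 1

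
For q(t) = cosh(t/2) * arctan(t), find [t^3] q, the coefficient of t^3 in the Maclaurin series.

Expand each factor separately, then convolve coefficients.
q(0) = 0
q′(0) = 1
q′′(0) = 0
q′′′(0) = -5/4
So c_3 = q′′′(0)/3! = -5/24.

-5/24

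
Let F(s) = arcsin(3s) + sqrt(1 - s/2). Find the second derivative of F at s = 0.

-1/16

Expand each term separately and add.
The coefficient of s^2 in the expansion is -1/32, so F′′(0) = 2! * (-1/32) = -1/16.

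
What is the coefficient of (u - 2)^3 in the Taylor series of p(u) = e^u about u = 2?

e^(2)/6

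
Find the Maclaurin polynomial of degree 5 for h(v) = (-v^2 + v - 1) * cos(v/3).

v^5/1944 + 107*v^4/1944 - v^3/18 - 17*v^2/18 + v - 1

Multiply each power in the prefactor through the base expansion.
h(0) = -1
h′(0) = 1
h′′(0) = -17/9
h′′′(0) = -1/3
h^(4)(0) = 107/81
h^(5)(0) = 5/81
Then c_k = h^(k)(0)/k! gives each Taylor coefficient.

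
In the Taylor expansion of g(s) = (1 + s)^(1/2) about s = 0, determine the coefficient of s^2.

-1/8

g(0) = 1
g′(0) = 1/2
g′′(0) = -1/4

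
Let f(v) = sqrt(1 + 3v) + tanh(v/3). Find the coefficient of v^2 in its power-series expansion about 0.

Combine the two series term by term.
[v^0] = 1;  [v^1] = 11/6;  [v^2] = -9/8.
So c_2 = f′′(0)/2! = -9/8.

-9/8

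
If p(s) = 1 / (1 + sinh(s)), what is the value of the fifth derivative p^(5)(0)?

Expand as Σ (-1)^k u^k with u equal to the inner function's series.
The coefficient of s^5 in the expansion is -181/120, so p^(5)(0) = 5! * (-181/120) = -181.

-181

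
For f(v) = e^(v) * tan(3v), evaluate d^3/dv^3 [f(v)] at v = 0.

63

Take the Cauchy product of the two expansions.
The coefficient of v^3 in the expansion is 21/2, so f′′′(0) = 3! * (21/2) = 63.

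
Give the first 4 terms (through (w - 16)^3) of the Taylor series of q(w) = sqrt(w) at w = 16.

(w - 16)^3/16384 - (w - 16)^2/512 + (w - 16)/8 + 4

q(16) = 4
q′(16) = 1/8
q′′(16) = -1/256
q′′′(16) = 3/8192
The Taylor polynomial is Σ q^(k)(16)/k! · (w - 16)^k.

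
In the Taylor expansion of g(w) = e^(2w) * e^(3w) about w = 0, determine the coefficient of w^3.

Take the Cauchy product of the two expansions.

125/6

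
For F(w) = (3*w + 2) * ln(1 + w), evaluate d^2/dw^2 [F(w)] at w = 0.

4

Multiply each power in the prefactor through the base expansion.
The coefficient of w^2 in the expansion is 2, so F′′(0) = 2! * (2) = 4.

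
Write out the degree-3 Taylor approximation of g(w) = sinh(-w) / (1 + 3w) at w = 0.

Multiply the two series term by term and collect like powers.
g(0) = 0
g′(0) = -1
g′′(0) = 6
g′′′(0) = -55
Dividing each by k! gives the coefficients c_0, ..., c_3.

-55*w^3/6 + 3*w^2 - w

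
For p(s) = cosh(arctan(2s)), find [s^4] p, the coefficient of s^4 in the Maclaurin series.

Plug the Maclaurin series of the inner function into that of the outer and collect terms.
[s^0] = 1;  [s^1] = 0;  [s^2] = 2;  [s^3] = 0;  [s^4] = -14/3.
So c_4 = p^(4)(0)/4! = -14/3.

-14/3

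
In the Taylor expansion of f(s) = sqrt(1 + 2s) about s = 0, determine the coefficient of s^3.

1/2

Apply the Taylor formula c_k = f^(k)(a)/k!.
So c_3 = f′′′(0)/3! = 1/2.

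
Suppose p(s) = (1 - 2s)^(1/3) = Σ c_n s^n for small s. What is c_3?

-40/81

Compute the successive derivatives at the expansion point and divide by k!.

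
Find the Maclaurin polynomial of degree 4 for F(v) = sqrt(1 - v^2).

F(0) = 1
F′(0) = 0
F′′(0) = -1
F′′′(0) = 0
F^(4)(0) = -3

-v^4/8 - v^2/2 + 1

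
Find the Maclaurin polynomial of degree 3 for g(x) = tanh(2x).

g(0) = 0
g′(0) = 2
g′′(0) = 0
g′′′(0) = -16
Dividing each by k! gives the coefficients c_0, ..., c_3.

-8*x^3/3 + 2*x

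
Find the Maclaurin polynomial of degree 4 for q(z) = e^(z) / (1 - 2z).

Multiply the two series term by term and collect like powers.
q(0) = 1
q′(0) = 3
q′′(0) = 13
q′′′(0) = 79
q^(4)(0) = 633
Dividing each by k! gives the coefficients c_0, ..., c_4.

211*z^4/8 + 79*z^3/6 + 13*z^2/2 + 3*z + 1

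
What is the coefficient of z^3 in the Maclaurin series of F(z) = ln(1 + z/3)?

F(0) = 0
F′(0) = 1/3
F′′(0) = -1/9
F′′′(0) = 2/27

1/81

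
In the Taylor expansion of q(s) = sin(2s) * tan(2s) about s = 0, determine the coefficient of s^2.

4

Multiply the two series term by term and collect like powers.
q(0) = 0
q′(0) = 0
q′′(0) = 8
The Taylor polynomial is Σ q^(k)(0)/k! · s^k.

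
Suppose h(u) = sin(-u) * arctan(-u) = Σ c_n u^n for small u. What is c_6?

19/72

Multiply the two series term by term and collect like powers.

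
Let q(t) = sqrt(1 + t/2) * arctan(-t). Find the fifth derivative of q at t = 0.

Multiply the two series term by term and collect like powers.
The coefficient of t^5 in the expansion is -6389/30720, so q^(5)(0) = 5! * (-6389/30720) = -6389/256.

-6389/256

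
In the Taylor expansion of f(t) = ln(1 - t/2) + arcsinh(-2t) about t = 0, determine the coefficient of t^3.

31/24

Combine the two series term by term.
f(0) = 0
f′(0) = -5/2
f′′(0) = -1/4
f′′′(0) = 31/4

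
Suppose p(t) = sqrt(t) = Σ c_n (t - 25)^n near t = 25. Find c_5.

7/500000000

p(25) = 5
p′(25) = 1/10
p′′(25) = -1/500
p′′′(25) = 3/25000
p^(4)(25) = -3/250000
p^(5)(25) = 21/12500000
The Taylor polynomial is Σ p^(k)(25)/k! · (t - 25)^k.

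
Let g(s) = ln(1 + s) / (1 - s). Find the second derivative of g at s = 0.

Take the Cauchy product of the two expansions.
From the series, [s^2] g = 1/2; multiply by 2! = 2 to get 1.

1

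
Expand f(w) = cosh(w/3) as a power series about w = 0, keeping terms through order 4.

w^4/1944 + w^2/18 + 1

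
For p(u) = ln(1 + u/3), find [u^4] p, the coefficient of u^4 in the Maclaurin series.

Compute the successive derivatives at the expansion point and divide by k!.
p(0) = 0
p′(0) = 1/3
p′′(0) = -1/9
p′′′(0) = 2/27
p^(4)(0) = -2/27
Then c_k = p^(k)(0)/k! gives each Taylor coefficient.

-1/324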